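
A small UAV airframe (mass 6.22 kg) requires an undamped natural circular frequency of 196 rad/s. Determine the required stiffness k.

k = m·ω_n² = 6.22 × 196.0² = 6.22 × 38420 = 238900 N/m.

239000 N/m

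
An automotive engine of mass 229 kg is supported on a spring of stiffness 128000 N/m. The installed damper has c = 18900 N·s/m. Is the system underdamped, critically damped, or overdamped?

overdamped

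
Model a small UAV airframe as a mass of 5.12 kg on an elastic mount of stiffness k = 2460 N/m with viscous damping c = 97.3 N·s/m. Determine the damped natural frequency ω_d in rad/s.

19.8 rad/s

ω_n = √(k/m) = √(2460/5.12) = 21.92 rad/s.
Critical damping c_c = 2√(k·m) = 2√(2460 × 5.12) = 224.5 N·s/m, so ζ = c/c_c = 97.3/224.5 = 0.4335.
ω_d = ω_n√(1 − ζ²) = 21.92 × √(1 − 0.188) = 19.75 rad/s.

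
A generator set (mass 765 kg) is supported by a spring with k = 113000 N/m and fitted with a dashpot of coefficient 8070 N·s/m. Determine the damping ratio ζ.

ω_n = √(k/m) = √(113000/765) = 12.15 rad/s.
Critical damping c_c = 2√(k·m) = 2√(113000 × 765) = 18600 N·s/m, so ζ = c/c_c = 8070/18600 = 0.4340.

0.434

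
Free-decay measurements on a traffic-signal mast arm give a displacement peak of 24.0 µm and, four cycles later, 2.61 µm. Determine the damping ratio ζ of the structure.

Logarithmic decrement δ = (1/n)·ln(x₀/x_n) = (1/4)·ln(24.0/2.61) = (1/4)·ln(9.195) = 0.5547.
ζ = δ/√(4π² + δ²) = 0.5547/√(39.48 + 0.308) = 0.5547/6.308 = 0.08794.

0.0879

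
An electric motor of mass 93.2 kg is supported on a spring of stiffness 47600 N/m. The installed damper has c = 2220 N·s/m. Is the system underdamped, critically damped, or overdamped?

underdamped

c_c = 2√(k·m) = 4213 N·s/m; ζ = c/c_c = 2220/4213 = 0.527.
Since ζ < 1 the system is underdamped.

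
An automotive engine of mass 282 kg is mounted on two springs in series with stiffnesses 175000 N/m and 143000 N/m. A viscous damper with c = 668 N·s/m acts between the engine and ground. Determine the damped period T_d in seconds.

0.377 s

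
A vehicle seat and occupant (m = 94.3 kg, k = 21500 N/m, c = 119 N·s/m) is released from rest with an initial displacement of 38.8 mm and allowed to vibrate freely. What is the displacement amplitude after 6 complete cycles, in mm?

ζ = c/(2√(km)) = 119/(2√(21500 × 94.3)) = 119/2848 = 0.04179.
Logarithmic decrement δ = 2πζ/√(1 − ζ²) = 2π × 0.04179/√(1 − 0.00175) = 0.2628.
After n cycles, x_n/x₀ = e^(−nδ), so x_6 = 38.8 × e^(−6 × 0.2628) = 38.8 × 0.2067 = 8.018 mm.

8.02 mm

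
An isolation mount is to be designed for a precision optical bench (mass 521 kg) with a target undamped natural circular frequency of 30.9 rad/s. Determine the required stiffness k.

497000 N/m

k = m·ω_n² = 521 × 30.90² = 521 × 954.8 = 497500 N/m.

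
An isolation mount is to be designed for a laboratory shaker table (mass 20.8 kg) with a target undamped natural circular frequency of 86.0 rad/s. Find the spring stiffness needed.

154000 N/m

k = m·ω_n² = 20.8 × 86.00² = 20.8 × 7396 = 153800 N/m.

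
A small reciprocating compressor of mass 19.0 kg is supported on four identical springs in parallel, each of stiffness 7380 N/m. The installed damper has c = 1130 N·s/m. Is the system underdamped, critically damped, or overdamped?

underdamped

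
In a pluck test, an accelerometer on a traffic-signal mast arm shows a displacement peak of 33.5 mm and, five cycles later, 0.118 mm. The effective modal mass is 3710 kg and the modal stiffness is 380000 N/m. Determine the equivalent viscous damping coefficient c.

13300 N·s/m

Logarithmic decrement δ = (1/n)·ln(x₀/x_n) = (1/5)·ln(33.5/0.118) = (1/5)·ln(283.9) = 1.130.
ζ = δ/√(4π² + δ²) = 1.130/√(39.48 + 1.28) = 1.130/6.384 = 0.1770.
c = ζ · 2√(km) = 0.1770 × 2√(380000 × 3710) = 0.1770 × 75090 = 13290 N·s/m.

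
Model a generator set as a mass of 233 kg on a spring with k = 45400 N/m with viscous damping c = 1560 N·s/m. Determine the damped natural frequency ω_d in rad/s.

ω_n = √(k/m) = √(45400/233) = 13.96 rad/s.
Critical damping c_c = 2√(k·m) = 2√(45400 × 233) = 6505 N·s/m, so ζ = c/c_c = 1560/6505 = 0.2398.
ω_d = ω_n√(1 − ζ²) = 13.96 × √(1 − 0.0575) = 13.55 rad/s.

13.6 rad/s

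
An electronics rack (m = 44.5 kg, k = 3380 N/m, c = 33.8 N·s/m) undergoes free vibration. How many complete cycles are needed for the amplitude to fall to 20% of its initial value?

6 cycles

ζ = c/(2√(km)) = 33.8/(2√(3380 × 44.5)) = 33.8/775.7 = 0.04358.
Logarithmic decrement δ = 2πζ/√(1 − ζ²) = 2π × 0.04358/√(1 − 0.00190) = 0.2741.
x_n/x₀ = e^(−nδ) ≤ 0.2; take ln: n ≥ ln(1/0.2)/δ = 1.609/0.2741 = 5.873.
So 6 complete cycles are required.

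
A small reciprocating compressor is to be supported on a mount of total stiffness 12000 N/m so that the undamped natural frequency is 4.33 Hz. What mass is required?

16.2 kg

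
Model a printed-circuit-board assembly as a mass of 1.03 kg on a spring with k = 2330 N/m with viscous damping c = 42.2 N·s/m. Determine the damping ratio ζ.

0.431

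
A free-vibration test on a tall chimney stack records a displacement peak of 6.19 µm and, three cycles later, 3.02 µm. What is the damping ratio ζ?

0.0380

Logarithmic decrement δ = (1/n)·ln(x₀/x_n) = (1/3)·ln(6.19/3.02) = (1/3)·ln(2.050) = 0.2392.
ζ = δ/√(4π² + δ²) = 0.2392/√(39.48 + 0.0572) = 0.2392/6.288 = 0.03805.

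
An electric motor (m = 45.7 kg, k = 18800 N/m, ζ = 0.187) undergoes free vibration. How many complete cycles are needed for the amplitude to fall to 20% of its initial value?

2 cycles

Logarithmic decrement δ = 2πζ/√(1 − ζ²) = 2π × 0.1870/√(1 − 0.0350) = 1.196.
x_n/x₀ = e^(−nδ) ≤ 0.2; take ln: n ≥ ln(1/0.2)/δ = 1.609/1.196 = 1.346.
So 2 complete cycles are required.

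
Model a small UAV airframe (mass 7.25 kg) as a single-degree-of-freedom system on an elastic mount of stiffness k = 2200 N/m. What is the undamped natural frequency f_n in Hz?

2.77 Hz

ω_n = √(k/m) = √(2200/7.25) = √303.4 = 17.42 rad/s.
f_n = ω_n/(2π) = 17.42/6.283 = 2.772 Hz.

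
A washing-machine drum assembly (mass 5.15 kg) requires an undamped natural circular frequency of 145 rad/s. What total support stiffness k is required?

108000 N/m

k = m·ω_n² = 5.15 × 145.0² = 5.15 × 21020 = 108300 N/m.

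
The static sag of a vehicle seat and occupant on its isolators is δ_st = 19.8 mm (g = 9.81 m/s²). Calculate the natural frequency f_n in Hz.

3.54 Hz

ω_n = √(g/δ_st) = √(9.81/0.0198) = √495.5 = 22.26 rad/s.
f_n = ω_n/(2π) = 22.26/6.283 = 3.543 Hz.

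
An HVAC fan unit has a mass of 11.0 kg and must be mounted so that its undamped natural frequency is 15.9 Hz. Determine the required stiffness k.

110000 N/m

ω_n = 2πf_n = 2π × 15.9 = 99.90 rad/s.
k = m·ω_n² = 11.0 × 99.90² = 11.0 × 9981 = 109800 N/m.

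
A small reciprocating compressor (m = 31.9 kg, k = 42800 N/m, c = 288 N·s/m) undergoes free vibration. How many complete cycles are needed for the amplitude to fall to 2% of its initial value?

ζ = c/(2√(km)) = 288/(2√(42800 × 31.9)) = 288/2337 = 0.1232.
Logarithmic decrement δ = 2πζ/√(1 − ζ²) = 2π × 0.1232/√(1 − 0.0152) = 0.7803.
x_n/x₀ = e^(−nδ) ≤ 0.02; take ln: n ≥ ln(1/0.02)/δ = 3.912/0.7803 = 5.014.
So 6 complete cycles are required.

6 cycles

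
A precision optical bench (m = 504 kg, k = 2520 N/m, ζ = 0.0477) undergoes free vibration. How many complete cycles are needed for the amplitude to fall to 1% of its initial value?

Logarithmic decrement δ = 2πζ/√(1 − ζ²) = 2π × 0.04770/√(1 − 0.00228) = 0.3000.
x_n/x₀ = e^(−nδ) ≤ 0.01; take ln: n ≥ ln(1/0.01)/δ = 4.605/0.3000 = 15.35.
So 16 complete cycles are required.

16 cycles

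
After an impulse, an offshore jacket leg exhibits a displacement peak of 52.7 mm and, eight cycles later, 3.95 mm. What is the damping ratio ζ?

Logarithmic decrement δ = (1/n)·ln(x₀/x_n) = (1/8)·ln(52.7/3.95) = (1/8)·ln(13.34) = 0.3239.
ζ = δ/√(4π² + δ²) = 0.3239/√(39.48 + 0.105) = 0.3239/6.292 = 0.05148.

0.0515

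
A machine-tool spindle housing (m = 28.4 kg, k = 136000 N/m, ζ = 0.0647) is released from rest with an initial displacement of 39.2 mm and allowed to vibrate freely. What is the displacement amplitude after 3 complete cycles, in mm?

Logarithmic decrement δ = 2πζ/√(1 − ζ²) = 2π × 0.06470/√(1 − 0.00419) = 0.4074.
After n cycles, x_n/x₀ = e^(−nδ), so x_3 = 39.2 × e^(−3 × 0.4074) = 39.2 × 0.2946 = 11.55 mm.

11.5 mm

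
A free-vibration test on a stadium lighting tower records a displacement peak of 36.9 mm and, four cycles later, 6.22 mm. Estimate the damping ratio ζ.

0.0707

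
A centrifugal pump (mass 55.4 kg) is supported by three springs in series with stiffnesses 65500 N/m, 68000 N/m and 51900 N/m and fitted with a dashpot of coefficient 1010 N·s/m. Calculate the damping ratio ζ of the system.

0.476

Series springs: 1/k_eq = 1/65500 + 1/68000 + 1/51900 = 4.924×10^-5, so k_eq = 20310 N/m.
ω_n = √(k_eq/m) = √(20310/55.4) = 19.15 rad/s.
Critical damping c_c = 2√(k_eq·m) = 2√(20310 × 55.4) = 2121 N·s/m, so ζ = c/c_c = 1010/2121 = 0.4761.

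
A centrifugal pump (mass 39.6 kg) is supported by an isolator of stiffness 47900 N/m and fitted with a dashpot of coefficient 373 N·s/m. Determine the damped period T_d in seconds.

ω_n = √(k/m) = √(47900/39.6) = 34.78 rad/s.
Critical damping c_c = 2√(k·m) = 2√(47900 × 39.6) = 2755 N·s/m, so ζ = c/c_c = 373/2755 = 0.1354.
ω_d = ω_n√(1 − ζ²) = 34.78 × √(1 − 0.0183) = 34.46 rad/s.
T_d = 2π/ω_d = 0.1823 s.

0.182 s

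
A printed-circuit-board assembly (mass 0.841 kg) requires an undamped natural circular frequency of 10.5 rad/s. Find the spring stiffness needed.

k = m·ω_n² = 0.841 × 10.50² = 0.841 × 110.2 = 92.72 N/m.

92.7 N/m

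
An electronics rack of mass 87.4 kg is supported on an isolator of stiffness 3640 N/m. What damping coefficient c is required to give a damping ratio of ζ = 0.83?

936 N·s/m

c_c = 2√(k·m) = 2√(3640 × 87.4) = 1128 N·s/m.
c = ζ·c_c = 0.83 × 1128 = 936.3 N·s/m.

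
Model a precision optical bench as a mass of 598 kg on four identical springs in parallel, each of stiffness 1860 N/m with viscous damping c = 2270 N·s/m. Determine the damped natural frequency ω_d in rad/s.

Parallel springs add: k_eq = 4 × 1860 = 7440 N/m.
ω_n = √(k_eq/m) = √(7440/598) = 3.527 rad/s.
Critical damping c_c = 2√(k_eq·m) = 2√(7440 × 598) = 4219 N·s/m, so ζ = c/c_c = 2270/4219 = 0.5381.
ω_d = ω_n√(1 − ζ²) = 3.527 × √(1 − 0.290) = 2.973 rad/s.

2.97 rad/s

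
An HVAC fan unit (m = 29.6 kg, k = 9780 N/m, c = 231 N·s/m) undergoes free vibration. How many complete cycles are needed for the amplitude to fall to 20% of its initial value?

2 cycles

ζ = c/(2√(km)) = 231/(2√(9780 × 29.6)) = 231/1076 = 0.2147.
Logarithmic decrement δ = 2πζ/√(1 − ζ²) = 2π × 0.2147/√(1 − 0.0461) = 1.381.
x_n/x₀ = e^(−nδ) ≤ 0.2; take ln: n ≥ ln(1/0.2)/δ = 1.609/1.381 = 1.165.
So 2 complete cycles are required.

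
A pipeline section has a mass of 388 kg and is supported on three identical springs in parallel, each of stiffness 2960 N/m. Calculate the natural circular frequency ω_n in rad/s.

Parallel springs add: k_eq = 3 × 2960 = 8880 N/m.
ω_n = √(k_eq/m) = √(8880/388) = √22.89 = 4.784 rad/s.

4.78 rad/s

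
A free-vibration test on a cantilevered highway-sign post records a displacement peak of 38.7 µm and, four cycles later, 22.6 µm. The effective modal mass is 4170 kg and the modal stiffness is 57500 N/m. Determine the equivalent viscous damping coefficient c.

663 N·s/m

Logarithmic decrement δ = (1/n)·ln(x₀/x_n) = (1/4)·ln(38.7/22.6) = (1/4)·ln(1.712) = 0.1345.
ζ = δ/√(4π² + δ²) = 0.1345/√(39.48 + 0.0181) = 0.1345/6.285 = 0.02140.
c = ζ · 2√(km) = 0.02140 × 2√(57500 × 4170) = 0.02140 × 30970 = 662.7 N·s/m.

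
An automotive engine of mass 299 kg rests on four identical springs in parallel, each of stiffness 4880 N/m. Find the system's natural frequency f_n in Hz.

1.29 Hz

Parallel springs add: k_eq = 4 × 4880 = 19520 N/m.
ω_n = √(k_eq/m) = √(19520/299) = √65.28 = 8.080 rad/s.
f_n = ω_n/(2π) = 8.080/6.283 = 1.286 Hz.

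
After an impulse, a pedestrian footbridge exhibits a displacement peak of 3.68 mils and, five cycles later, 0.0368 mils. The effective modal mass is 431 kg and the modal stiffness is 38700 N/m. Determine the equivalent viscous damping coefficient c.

1180 N·s/m

Logarithmic decrement δ = (1/n)·ln(x₀/x_n) = (1/5)·ln(3.68/0.0368) = (1/5)·ln(100.0) = 0.9210.
ζ = δ/√(4π² + δ²) = 0.9210/√(39.48 + 0.848) = 0.9210/6.350 = 0.1450.
c = ζ · 2√(km) = 0.1450 × 2√(38700 × 431) = 0.1450 × 8168 = 1185 N·s/m.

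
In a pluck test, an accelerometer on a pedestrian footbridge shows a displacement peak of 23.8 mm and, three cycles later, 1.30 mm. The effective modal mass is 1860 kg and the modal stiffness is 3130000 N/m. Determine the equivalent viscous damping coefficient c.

23300 N·s/m

Logarithmic decrement δ = (1/n)·ln(x₀/x_n) = (1/3)·ln(23.8/1.30) = (1/3)·ln(18.31) = 0.9691.
ζ = δ/√(4π² + δ²) = 0.9691/√(39.48 + 0.939) = 0.9691/6.357 = 0.1524.
c = ζ · 2√(km) = 0.1524 × 2√(3130000 × 1860) = 0.1524 × 152600 = 23260 N·s/m.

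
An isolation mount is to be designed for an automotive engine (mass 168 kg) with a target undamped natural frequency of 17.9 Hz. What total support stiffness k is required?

ω_n = 2πf_n = 2π × 17.9 = 112.5 rad/s.
k = m·ω_n² = 168 × 112.5² = 168 × 12650 = 2125000 N/m.

2130000 N/m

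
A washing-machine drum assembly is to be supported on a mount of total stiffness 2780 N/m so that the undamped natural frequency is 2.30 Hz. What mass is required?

13.3 kg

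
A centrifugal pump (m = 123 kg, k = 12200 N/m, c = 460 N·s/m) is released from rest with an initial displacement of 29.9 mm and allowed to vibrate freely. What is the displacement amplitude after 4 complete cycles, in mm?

0.245 mm

ζ = c/(2√(km)) = 460/(2√(12200 × 123)) = 460/2450 = 0.1878.
Logarithmic decrement δ = 2πζ/√(1 − ζ²) = 2π × 0.1878/√(1 − 0.0353) = 1.201.
After n cycles, x_n/x₀ = e^(−nδ), so x_4 = 29.9 × e^(−4 × 1.201) = 29.9 × 0.008195 = 0.2450 mm.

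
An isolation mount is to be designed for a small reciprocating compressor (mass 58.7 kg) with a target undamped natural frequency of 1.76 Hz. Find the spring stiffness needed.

7180 N/m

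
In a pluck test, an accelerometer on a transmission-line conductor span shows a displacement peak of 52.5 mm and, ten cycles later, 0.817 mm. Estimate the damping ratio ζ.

Logarithmic decrement δ = (1/n)·ln(x₀/x_n) = (1/10)·ln(52.5/0.817) = (1/10)·ln(64.26) = 0.4163.
ζ = δ/√(4π² + δ²) = 0.4163/√(39.48 + 0.173) = 0.4163/6.297 = 0.06611.

0.0661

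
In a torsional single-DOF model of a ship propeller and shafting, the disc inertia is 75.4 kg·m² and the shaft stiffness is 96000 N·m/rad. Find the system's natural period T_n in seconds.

ω_n = √(k_t/J) = √(96000/75.4) = √1273 = 35.68 rad/s.
T_n = 2π/ω_n = 6.283/35.68 = 0.1761 s.

0.176 s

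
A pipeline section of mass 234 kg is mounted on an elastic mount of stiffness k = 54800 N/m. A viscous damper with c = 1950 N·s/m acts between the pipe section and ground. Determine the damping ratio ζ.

0.272

ω_n = √(k/m) = √(54800/234) = 15.30 rad/s.
Critical damping c_c = 2√(k·m) = 2√(54800 × 234) = 7162 N·s/m, so ζ = c/c_c = 1950/7162 = 0.2723.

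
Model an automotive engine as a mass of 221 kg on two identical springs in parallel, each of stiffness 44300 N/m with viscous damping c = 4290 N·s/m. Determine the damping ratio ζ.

Parallel springs add: k_eq = 2 × 44300 = 88600 N/m.
ω_n = √(k_eq/m) = √(88600/221) = 20.02 rad/s.
Critical damping c_c = 2√(k_eq·m) = 2√(88600 × 221) = 8850 N·s/m, so ζ = c/c_c = 4290/8850 = 0.4847.

0.485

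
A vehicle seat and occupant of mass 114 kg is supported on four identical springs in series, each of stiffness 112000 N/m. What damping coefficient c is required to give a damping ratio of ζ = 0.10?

357 N·s/m

Series springs: 1/k_eq = 4/112000, so k_eq = 112000/4 = 28000 N/m.
c_c = 2√(k_eq·m) = 2√(28000 × 114) = 3573 N·s/m.
c = ζ·c_c = 0.10 × 3573 = 357.3 N·s/m.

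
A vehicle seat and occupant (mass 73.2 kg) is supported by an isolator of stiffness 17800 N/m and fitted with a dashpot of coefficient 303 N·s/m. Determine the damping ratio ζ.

0.133

ω_n = √(k/m) = √(17800/73.2) = 15.59 rad/s.
Critical damping c_c = 2√(k·m) = 2√(17800 × 73.2) = 2283 N·s/m, so ζ = c/c_c = 303/2283 = 0.1327.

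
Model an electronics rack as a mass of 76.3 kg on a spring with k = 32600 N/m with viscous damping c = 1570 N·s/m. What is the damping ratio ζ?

0.498

ω_n = √(k/m) = √(32600/76.3) = 20.67 rad/s.
Critical damping c_c = 2√(k·m) = 2√(32600 × 76.3) = 3154 N·s/m, so ζ = c/c_c = 1570/3154 = 0.4977.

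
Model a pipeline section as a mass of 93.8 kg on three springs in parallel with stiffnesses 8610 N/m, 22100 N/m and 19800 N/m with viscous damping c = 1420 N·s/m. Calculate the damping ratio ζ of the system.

Parallel springs add: k_eq = 8610 + 22100 + 19800 = 50510 N/m.
ω_n = √(k_eq/m) = √(50510/93.8) = 23.21 rad/s.
Critical damping c_c = 2√(k_eq·m) = 2√(50510 × 93.8) = 4353 N·s/m, so ζ = c/c_c = 1420/4353 = 0.3262.

0.326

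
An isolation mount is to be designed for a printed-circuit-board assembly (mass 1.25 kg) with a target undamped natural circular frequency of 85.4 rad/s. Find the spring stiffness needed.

9120 N/m

k = m·ω_n² = 1.25 × 85.40² = 1.25 × 7293 = 9116 N/m.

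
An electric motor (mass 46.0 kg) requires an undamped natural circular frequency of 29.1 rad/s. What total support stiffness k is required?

39000 N/m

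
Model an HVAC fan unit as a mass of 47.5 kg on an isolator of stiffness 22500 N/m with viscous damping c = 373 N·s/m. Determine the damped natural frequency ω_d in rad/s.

ω_n = √(k/m) = √(22500/47.5) = 21.76 rad/s.
Critical damping c_c = 2√(k·m) = 2√(22500 × 47.5) = 2068 N·s/m, so ζ = c/c_c = 373/2068 = 0.1804.
ω_d = ω_n√(1 − ζ²) = 21.76 × √(1 − 0.0325) = 21.41 rad/s.

21.4 rad/s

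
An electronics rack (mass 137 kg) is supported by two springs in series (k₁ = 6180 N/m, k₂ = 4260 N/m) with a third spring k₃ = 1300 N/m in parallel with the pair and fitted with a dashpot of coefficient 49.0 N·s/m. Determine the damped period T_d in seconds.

1.19 s

Series pair: k_s = k₁k₂/(k₁+k₂) = (6180)(4260)/(6180 + 4260) = 2522 N/m. In parallel with k₃: k_eq = 2522 + 1300 = 3822 N/m.
ω_n = √(k_eq/m) = √(3822/137) = 5.282 rad/s.
Critical damping c_c = 2√(k_eq·m) = 2√(3822 × 137) = 1447 N·s/m, so ζ = c/c_c = 49.0/1447 = 0.03386.
ω_d = ω_n√(1 − ζ²) = 5.282 × √(1 − 0.00115) = 5.279 rad/s.
T_d = 2π/ω_d = 1.190 s.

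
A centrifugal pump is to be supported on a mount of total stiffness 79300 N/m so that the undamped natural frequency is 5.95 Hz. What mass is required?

56.7 kg

ω_n = 2πf_n = 2π × 5.95 = 37.38 rad/s.
m = k/ω_n² = 79300/37.38² = 79300/1398 = 56.74 kg.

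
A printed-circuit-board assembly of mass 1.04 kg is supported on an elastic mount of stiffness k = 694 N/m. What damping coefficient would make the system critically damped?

c_c = 2√(k·m) = 2√(694.0 × 1.04) = 2 × 26.87 = 53.73 N·s/m.

53.7 N·s/m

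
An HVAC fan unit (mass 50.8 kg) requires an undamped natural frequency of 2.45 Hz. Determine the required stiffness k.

12000 N/m

ω_n = 2πf_n = 2π × 2.45 = 15.39 rad/s.
k = m·ω_n² = 50.8 × 15.39² = 50.8 × 237.0 = 12040 N/m.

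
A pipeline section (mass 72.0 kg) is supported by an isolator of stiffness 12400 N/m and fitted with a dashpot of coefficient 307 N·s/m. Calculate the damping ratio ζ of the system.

0.162

ω_n = √(k/m) = √(12400/72.0) = 13.12 rad/s.
Critical damping c_c = 2√(k·m) = 2√(12400 × 72.0) = 1890 N·s/m, so ζ = c/c_c = 307/1890 = 0.1625.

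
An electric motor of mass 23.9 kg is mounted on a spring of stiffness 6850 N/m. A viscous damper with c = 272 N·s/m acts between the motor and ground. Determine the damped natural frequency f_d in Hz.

ω_n = √(k/m) = √(6850/23.9) = 16.93 rad/s.
Critical damping c_c = 2√(k·m) = 2√(6850 × 23.9) = 809.2 N·s/m, so ζ = c/c_c = 272/809.2 = 0.3361.
ω_d = ω_n√(1 − ζ²) = 16.93 × √(1 − 0.113) = 15.94 rad/s.
f_d = ω_d/(2π) = 2.538 Hz.

2.54 Hz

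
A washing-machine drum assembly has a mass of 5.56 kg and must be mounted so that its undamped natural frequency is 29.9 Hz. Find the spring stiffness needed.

ω_n = 2πf_n = 2π × 29.9 = 187.9 rad/s.
k = m·ω_n² = 5.56 × 187.9² = 5.56 × 35290 = 196200 N/m.

196000 N/m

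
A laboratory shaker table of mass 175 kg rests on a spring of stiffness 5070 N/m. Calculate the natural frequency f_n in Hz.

ω_n = √(k/m) = √(5070/175) = √28.97 = 5.383 rad/s.
f_n = ω_n/(2π) = 5.383/6.283 = 0.8567 Hz.

0.857 Hz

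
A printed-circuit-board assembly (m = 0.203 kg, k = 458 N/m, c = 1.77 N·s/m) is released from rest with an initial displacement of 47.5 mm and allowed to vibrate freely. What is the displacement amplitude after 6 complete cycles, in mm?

ζ = c/(2√(km)) = 1.77/(2√(458 × 0.203)) = 1.77/19.28 = 0.09178.
Logarithmic decrement δ = 2πζ/√(1 − ζ²) = 2π × 0.09178/√(1 − 0.00842) = 0.5791.
After n cycles, x_n/x₀ = e^(−nδ), so x_6 = 47.5 × e^(−6 × 0.5791) = 47.5 × 0.03097 = 1.471 mm.

1.47 mm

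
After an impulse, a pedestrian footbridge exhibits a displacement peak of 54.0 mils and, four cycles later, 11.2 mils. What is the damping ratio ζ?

0.0625

Logarithmic decrement δ = (1/n)·ln(x₀/x_n) = (1/4)·ln(54.0/11.2) = (1/4)·ln(4.821) = 0.3933.
ζ = δ/√(4π² + δ²) = 0.3933/√(39.48 + 0.155) = 0.3933/6.295 = 0.06247.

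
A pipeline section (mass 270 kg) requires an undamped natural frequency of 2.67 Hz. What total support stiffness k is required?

76000 N/m

ω_n = 2πf_n = 2π × 2.67 = 16.78 rad/s.
k = m·ω_n² = 270 × 16.78² = 270 × 281.4 = 75990 N/m.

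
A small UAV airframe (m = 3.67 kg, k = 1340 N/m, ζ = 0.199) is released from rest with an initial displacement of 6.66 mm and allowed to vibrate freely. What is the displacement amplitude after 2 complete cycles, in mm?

0.519 mm

Logarithmic decrement δ = 2πζ/√(1 − ζ²) = 2π × 0.1990/√(1 − 0.0396) = 1.276.
After n cycles, x_n/x₀ = e^(−nδ), so x_2 = 6.66 × e^(−2 × 1.276) = 6.66 × 0.07795 = 0.5191 mm.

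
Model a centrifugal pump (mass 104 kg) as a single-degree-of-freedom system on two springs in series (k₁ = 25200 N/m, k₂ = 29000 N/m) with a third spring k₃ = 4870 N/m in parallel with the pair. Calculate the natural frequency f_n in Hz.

2.11 Hz

Series pair: k_s = k₁k₂/(k₁+k₂) = (25200)(29000)/(25200 + 29000) = 13480 N/m. In parallel with k₃: k_eq = 13480 + 4870 = 18350 N/m.
ω_n = √(k_eq/m) = √(18350/104) = √176.5 = 13.28 rad/s.
f_n = ω_n/(2π) = 13.28/6.283 = 2.114 Hz.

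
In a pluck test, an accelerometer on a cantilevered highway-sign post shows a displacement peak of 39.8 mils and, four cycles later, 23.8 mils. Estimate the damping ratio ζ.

Logarithmic decrement δ = (1/n)·ln(x₀/x_n) = (1/4)·ln(39.8/23.8) = (1/4)·ln(1.672) = 0.1285.
ζ = δ/√(4π² + δ²) = 0.1285/√(39.48 + 0.0165) = 0.1285/6.285 = 0.02045.

0.0205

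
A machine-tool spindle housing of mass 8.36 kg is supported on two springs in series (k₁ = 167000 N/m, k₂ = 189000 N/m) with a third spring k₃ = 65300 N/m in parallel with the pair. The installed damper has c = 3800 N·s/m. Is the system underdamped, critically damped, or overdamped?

Series pair: k_s = k₁k₂/(k₁+k₂) = (167000)(189000)/(167000 + 189000) = 88660 N/m. In parallel with k₃: k_eq = 88660 + 65300 = 154000 N/m.
c_c = 2√(k_eq·m) = 2269 N·s/m; ζ = c/c_c = 3800/2269 = 1.67.
Since ζ > 1 the system is overdamped.

overdamped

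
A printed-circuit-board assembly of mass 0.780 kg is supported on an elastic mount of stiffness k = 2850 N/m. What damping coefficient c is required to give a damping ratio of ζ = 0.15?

14.1 N·s/m

c_c = 2√(k·m) = 2√(2850 × 0.780) = 94.30 N·s/m.
c = ζ·c_c = 0.15 × 94.30 = 14.14 N·s/m.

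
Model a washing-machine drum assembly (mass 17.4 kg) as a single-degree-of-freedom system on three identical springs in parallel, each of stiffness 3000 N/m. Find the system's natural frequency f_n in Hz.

Parallel springs add: k_eq = 3 × 3000 = 9000 N/m.
ω_n = √(k_eq/m) = √(9000/17.4) = √517.2 = 22.74 rad/s.
f_n = ω_n/(2π) = 22.74/6.283 = 3.620 Hz.

3.62 Hz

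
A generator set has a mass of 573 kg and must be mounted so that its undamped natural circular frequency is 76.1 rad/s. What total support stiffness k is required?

3320000 N/m

k = m·ω_n² = 573 × 76.10² = 573 × 5791 = 3318000 N/m.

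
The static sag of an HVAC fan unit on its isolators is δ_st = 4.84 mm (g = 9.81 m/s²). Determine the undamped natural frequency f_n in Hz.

ω_n = √(g/δ_st) = √(9.81/0.00484) = √2027 = 45.02 rad/s.
f_n = ω_n/(2π) = 45.02/6.283 = 7.165 Hz.

7.17 Hz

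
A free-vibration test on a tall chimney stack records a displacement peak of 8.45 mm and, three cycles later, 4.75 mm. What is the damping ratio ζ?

0.0305

Logarithmic decrement δ = (1/n)·ln(x₀/x_n) = (1/3)·ln(8.45/4.75) = (1/3)·ln(1.779) = 0.1920.
ζ = δ/√(4π² + δ²) = 0.1920/√(39.48 + 0.0369) = 0.1920/6.286 = 0.03054.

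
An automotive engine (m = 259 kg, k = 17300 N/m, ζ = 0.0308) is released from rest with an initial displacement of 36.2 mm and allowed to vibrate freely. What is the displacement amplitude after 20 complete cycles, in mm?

0.753 mm

Logarithmic decrement δ = 2πζ/√(1 − ζ²) = 2π × 0.03080/√(1 − 0.000949) = 0.1936.
After n cycles, x_n/x₀ = e^(−nδ), so x_20 = 36.2 × e^(−20 × 0.1936) = 36.2 × 0.02081 = 0.7534 mm.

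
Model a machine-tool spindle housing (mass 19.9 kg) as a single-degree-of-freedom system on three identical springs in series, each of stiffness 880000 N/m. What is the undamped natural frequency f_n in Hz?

19.3 Hz

Series springs: 1/k_eq = 3/880000, so k_eq = 880000/3 = 293300 N/m.
ω_n = √(k_eq/m) = √(293300/19.9) = √14740 = 121.4 rad/s.
f_n = ω_n/(2π) = 121.4/6.283 = 19.32 Hz.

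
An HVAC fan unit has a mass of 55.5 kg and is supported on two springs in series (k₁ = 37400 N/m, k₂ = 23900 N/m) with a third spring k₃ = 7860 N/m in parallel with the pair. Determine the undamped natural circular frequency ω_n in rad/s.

Series pair: k_s = k₁k₂/(k₁+k₂) = (37400)(23900)/(37400 + 23900) = 14580 N/m. In parallel with k₃: k_eq = 14580 + 7860 = 22440 N/m.
ω_n = √(k_eq/m) = √(22440/55.5) = √404.4 = 20.11 rad/s.

20.1 rad/s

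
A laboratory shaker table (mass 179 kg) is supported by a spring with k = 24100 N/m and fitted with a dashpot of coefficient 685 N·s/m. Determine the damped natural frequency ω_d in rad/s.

ω_n = √(k/m) = √(24100/179) = 11.60 rad/s.
Critical damping c_c = 2√(k·m) = 2√(24100 × 179) = 4154 N·s/m, so ζ = c/c_c = 685/4154 = 0.1649.
ω_d = ω_n√(1 − ζ²) = 11.60 × √(1 − 0.0272) = 11.44 rad/s.

11.4 rad/s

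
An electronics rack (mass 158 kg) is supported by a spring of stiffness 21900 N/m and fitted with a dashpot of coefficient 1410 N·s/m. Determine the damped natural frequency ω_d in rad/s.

10.9 rad/s

ω_n = √(k/m) = √(21900/158) = 11.77 rad/s.
Critical damping c_c = 2√(k·m) = 2√(21900 × 158) = 3720 N·s/m, so ζ = c/c_c = 1410/3720 = 0.3790.
ω_d = ω_n√(1 − ζ²) = 11.77 × √(1 − 0.144) = 10.89 rad/s.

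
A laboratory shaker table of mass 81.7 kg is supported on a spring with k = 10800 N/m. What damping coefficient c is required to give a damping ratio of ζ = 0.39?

733 N·s/m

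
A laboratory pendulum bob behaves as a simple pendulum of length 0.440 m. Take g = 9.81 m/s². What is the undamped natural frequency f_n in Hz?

For a simple pendulum ω_n = √(g/L) = √(9.81/0.440) = √22.30 = 4.722 rad/s.
f_n = ω_n/(2π) = 4.722/6.283 = 0.7515 Hz.

0.751 Hz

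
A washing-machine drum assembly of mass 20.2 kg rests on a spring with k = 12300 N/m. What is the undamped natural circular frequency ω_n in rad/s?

24.7 rad/s

ω_n = √(k/m) = √(12300/20.2) = √608.9 = 24.68 rad/s.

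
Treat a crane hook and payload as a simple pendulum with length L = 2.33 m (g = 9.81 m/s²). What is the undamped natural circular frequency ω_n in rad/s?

2.05 rad/s

For a simple pendulum ω_n = √(g/L) = √(9.81/2.33) = √4.210 = 2.052 rad/s.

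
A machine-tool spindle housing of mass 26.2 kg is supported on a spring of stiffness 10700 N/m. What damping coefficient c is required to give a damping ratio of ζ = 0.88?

932 N·s/m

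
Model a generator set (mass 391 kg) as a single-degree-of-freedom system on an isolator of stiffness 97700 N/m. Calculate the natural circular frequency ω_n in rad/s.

ω_n = √(k/m) = √(97700/391) = √249.9 = 15.81 rad/s.

15.8 rad/s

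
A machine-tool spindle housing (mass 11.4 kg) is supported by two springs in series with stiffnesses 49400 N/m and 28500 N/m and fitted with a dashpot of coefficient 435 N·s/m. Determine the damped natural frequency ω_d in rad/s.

34.9 rad/s

Series springs: 1/k_eq = 1/49400 + 1/28500 = 5.533×10^-5, so k_eq = 18070 N/m.
ω_n = √(k_eq/m) = √(18070/11.4) = 39.82 rad/s.
Critical damping c_c = 2√(k_eq·m) = 2√(18070 × 11.4) = 907.8 N·s/m, so ζ = c/c_c = 435/907.8 = 0.4792.
ω_d = ω_n√(1 − ζ²) = 39.82 × √(1 − 0.230) = 34.95 rad/s.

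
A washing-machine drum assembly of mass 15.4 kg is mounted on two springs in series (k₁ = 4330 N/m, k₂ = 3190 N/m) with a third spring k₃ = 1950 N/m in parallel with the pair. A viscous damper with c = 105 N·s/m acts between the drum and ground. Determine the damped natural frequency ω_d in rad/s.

15.3 rad/s

Series pair: k_s = k₁k₂/(k₁+k₂) = (4330)(3190)/(4330 + 3190) = 1837 N/m. In parallel with k₃: k_eq = 1837 + 1950 = 3787 N/m.
ω_n = √(k_eq/m) = √(3787/15.4) = 15.68 rad/s.
Critical damping c_c = 2√(k_eq·m) = 2√(3787 × 15.4) = 483.0 N·s/m, so ζ = c/c_c = 105/483.0 = 0.2174.
ω_d = ω_n√(1 − ζ²) = 15.68 × √(1 − 0.0473) = 15.31 rad/s.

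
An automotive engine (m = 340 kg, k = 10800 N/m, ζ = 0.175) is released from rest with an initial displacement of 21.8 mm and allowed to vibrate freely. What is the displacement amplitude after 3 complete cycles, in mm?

Logarithmic decrement δ = 2πζ/√(1 − ζ²) = 2π × 0.1750/√(1 − 0.0306) = 1.117.
After n cycles, x_n/x₀ = e^(−nδ), so x_3 = 21.8 × e^(−3 × 1.117) = 21.8 × 0.03507 = 0.7646 mm.

0.765 mm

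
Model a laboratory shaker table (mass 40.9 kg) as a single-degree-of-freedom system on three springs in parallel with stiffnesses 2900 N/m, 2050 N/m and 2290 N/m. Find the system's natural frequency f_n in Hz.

Parallel springs add: k_eq = 2900 + 2050 + 2290 = 7240 N/m.
ω_n = √(k_eq/m) = √(7240/40.9) = √177.0 = 13.30 rad/s.
f_n = ω_n/(2π) = 13.30/6.283 = 2.118 Hz.

2.12 Hz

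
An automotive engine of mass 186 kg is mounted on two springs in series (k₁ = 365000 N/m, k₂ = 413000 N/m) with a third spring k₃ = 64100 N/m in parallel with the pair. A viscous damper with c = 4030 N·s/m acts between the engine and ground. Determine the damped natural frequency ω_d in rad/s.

Series pair: k_s = k₁k₂/(k₁+k₂) = (365000)(413000)/(365000 + 413000) = 193800 N/m. In parallel with k₃: k_eq = 193800 + 64100 = 257900 N/m.
ω_n = √(k_eq/m) = √(257900/186) = 37.23 rad/s.
Critical damping c_c = 2√(k_eq·m) = 2√(257900 × 186) = 13850 N·s/m, so ζ = c/c_c = 4030/13850 = 0.2910.
ω_d = ω_n√(1 − ζ²) = 37.23 × √(1 − 0.0847) = 35.62 rad/s.

35.6 rad/s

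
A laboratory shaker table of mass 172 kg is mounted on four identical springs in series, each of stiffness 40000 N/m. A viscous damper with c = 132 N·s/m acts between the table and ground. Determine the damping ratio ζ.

0.0503

Series springs: 1/k_eq = 4/40000, so k_eq = 40000/4 = 10000 N/m.
ω_n = √(k_eq/m) = √(10000/172) = 7.625 rad/s.
Critical damping c_c = 2√(k_eq·m) = 2√(10000 × 172) = 2623 N·s/m, so ζ = c/c_c = 132/2623 = 0.05032.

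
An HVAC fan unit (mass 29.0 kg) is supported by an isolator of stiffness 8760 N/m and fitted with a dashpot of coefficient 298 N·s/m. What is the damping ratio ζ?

ω_n = √(k/m) = √(8760/29.0) = 17.38 rad/s.
Critical damping c_c = 2√(k·m) = 2√(8760 × 29.0) = 1008 N·s/m, so ζ = c/c_c = 298/1008 = 0.2956.

0.296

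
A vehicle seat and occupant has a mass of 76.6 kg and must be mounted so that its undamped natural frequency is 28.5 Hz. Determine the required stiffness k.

2460000 N/m

ω_n = 2πf_n = 2π × 28.5 = 179.1 rad/s.
k = m·ω_n² = 76.6 × 179.1² = 76.6 × 32070 = 2456000 N/m.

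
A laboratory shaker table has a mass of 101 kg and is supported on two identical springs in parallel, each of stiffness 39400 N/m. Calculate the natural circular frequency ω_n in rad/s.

Parallel springs add: k_eq = 2 × 39400 = 78800 N/m.
ω_n = √(k_eq/m) = √(78800/101) = √780.2 = 27.93 rad/s.

27.9 rad/s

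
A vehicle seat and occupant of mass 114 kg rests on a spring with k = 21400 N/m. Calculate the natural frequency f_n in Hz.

2.18 Hz

ω_n = √(k/m) = √(21400/114) = √187.7 = 13.70 rad/s.
f_n = ω_n/(2π) = 13.70/6.283 = 2.181 Hz.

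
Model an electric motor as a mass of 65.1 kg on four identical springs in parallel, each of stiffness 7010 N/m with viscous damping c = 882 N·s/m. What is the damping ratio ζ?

Parallel springs add: k_eq = 4 × 7010 = 28040 N/m.
ω_n = √(k_eq/m) = √(28040/65.1) = 20.75 rad/s.
Critical damping c_c = 2√(k_eq·m) = 2√(28040 × 65.1) = 2702 N·s/m, so ζ = c/c_c = 882/2702 = 0.3264.

0.326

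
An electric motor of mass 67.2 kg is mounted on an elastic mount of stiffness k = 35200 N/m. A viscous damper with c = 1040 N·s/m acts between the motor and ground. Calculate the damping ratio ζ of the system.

0.338

ω_n = √(k/m) = √(35200/67.2) = 22.89 rad/s.
Critical damping c_c = 2√(k·m) = 2√(35200 × 67.2) = 3076 N·s/m, so ζ = c/c_c = 1040/3076 = 0.3381.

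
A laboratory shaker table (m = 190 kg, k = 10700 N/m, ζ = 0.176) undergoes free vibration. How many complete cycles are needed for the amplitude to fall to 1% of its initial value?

Logarithmic decrement δ = 2πζ/√(1 − ζ²) = 2π × 0.1760/√(1 − 0.0310) = 1.123.
x_n/x₀ = e^(−nδ) ≤ 0.01; take ln: n ≥ ln(1/0.01)/δ = 4.605/1.123 = 4.099.
So 5 complete cycles are required.

5 cycles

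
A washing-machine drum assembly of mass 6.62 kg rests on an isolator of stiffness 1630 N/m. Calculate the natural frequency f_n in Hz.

ω_n = √(k/m) = √(1630/6.62) = √246.2 = 15.69 rad/s.
f_n = ω_n/(2π) = 15.69/6.283 = 2.497 Hz.

2.50 Hz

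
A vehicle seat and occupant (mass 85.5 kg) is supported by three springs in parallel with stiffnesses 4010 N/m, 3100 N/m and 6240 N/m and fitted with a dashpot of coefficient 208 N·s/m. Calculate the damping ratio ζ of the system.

0.0973

Parallel springs add: k_eq = 4010 + 3100 + 6240 = 13350 N/m.
ω_n = √(k_eq/m) = √(13350/85.5) = 12.50 rad/s.
Critical damping c_c = 2√(k_eq·m) = 2√(13350 × 85.5) = 2137 N·s/m, so ζ = c/c_c = 208/2137 = 0.09734.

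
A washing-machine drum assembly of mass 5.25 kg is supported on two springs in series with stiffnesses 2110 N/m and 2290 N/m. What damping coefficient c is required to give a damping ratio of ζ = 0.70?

106 N·s/m

Series springs: 1/k_eq = 1/2110 + 1/2290 = 0.0009106, so k_eq = 1098 N/m.
c_c = 2√(k_eq·m) = 2√(1098 × 5.25) = 151.9 N·s/m.
c = ζ·c_c = 0.70 × 151.9 = 106.3 N·s/m.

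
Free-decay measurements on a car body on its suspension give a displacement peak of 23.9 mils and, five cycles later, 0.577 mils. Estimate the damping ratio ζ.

0.118

Logarithmic decrement δ = (1/n)·ln(x₀/x_n) = (1/5)·ln(23.9/0.577) = (1/5)·ln(41.42) = 0.7448.
ζ = δ/√(4π² + δ²) = 0.7448/√(39.48 + 0.555) = 0.7448/6.327 = 0.1177.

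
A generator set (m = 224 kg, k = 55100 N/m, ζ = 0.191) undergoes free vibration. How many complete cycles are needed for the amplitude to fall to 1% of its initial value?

4 cycles

Logarithmic decrement δ = 2πζ/√(1 − ζ²) = 2π × 0.1910/√(1 − 0.0365) = 1.223.
x_n/x₀ = e^(−nδ) ≤ 0.01; take ln: n ≥ ln(1/0.01)/δ = 4.605/1.223 = 3.767.
So 4 complete cycles are required.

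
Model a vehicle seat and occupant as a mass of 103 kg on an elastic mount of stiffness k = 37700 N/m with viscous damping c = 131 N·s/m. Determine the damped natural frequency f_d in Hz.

3.04 Hz

ω_n = √(k/m) = √(37700/103) = 19.13 rad/s.
Critical damping c_c = 2√(k·m) = 2√(37700 × 103) = 3941 N·s/m, so ζ = c/c_c = 131/3941 = 0.03324.
ω_d = ω_n√(1 − ζ²) = 19.13 × √(1 − 0.00110) = 19.12 rad/s.
f_d = ω_d/(2π) = 3.043 Hz.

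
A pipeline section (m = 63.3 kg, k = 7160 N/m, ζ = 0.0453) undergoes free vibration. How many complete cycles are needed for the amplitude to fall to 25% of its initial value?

5 cycles

Logarithmic decrement δ = 2πζ/√(1 − ζ²) = 2π × 0.04530/√(1 − 0.00205) = 0.2849.
x_n/x₀ = e^(−nδ) ≤ 0.25; take ln: n ≥ ln(1/0.25)/δ = 1.386/0.2849 = 4.866.
So 5 complete cycles are required.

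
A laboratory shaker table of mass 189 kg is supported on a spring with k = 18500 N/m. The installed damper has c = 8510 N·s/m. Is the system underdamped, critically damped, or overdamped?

overdamped

c_c = 2√(k·m) = 3740 N·s/m; ζ = c/c_c = 8510/3740 = 2.28.
Since ζ > 1 the system is overdamped.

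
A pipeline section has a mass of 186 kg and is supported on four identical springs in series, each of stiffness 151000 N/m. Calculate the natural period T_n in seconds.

0.441 s

Series springs: 1/k_eq = 4/151000, so k_eq = 151000/4 = 37750 N/m.
ω_n = √(k_eq/m) = √(37750/186) = √203.0 = 14.25 rad/s.
T_n = 2π/ω_n = 6.283/14.25 = 0.4410 s.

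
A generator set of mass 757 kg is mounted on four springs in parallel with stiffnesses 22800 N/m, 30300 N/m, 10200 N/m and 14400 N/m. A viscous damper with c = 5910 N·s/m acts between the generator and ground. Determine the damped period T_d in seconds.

0.672 s

Parallel springs add: k_eq = 22800 + 30300 + 10200 + 14400 = 77700 N/m.
ω_n = √(k_eq/m) = √(77700/757) = 10.13 rad/s.
Critical damping c_c = 2√(k_eq·m) = 2√(77700 × 757) = 15340 N·s/m, so ζ = c/c_c = 5910/15340 = 0.3853.
ω_d = ω_n√(1 − ζ²) = 10.13 × √(1 − 0.148) = 9.349 rad/s.
T_d = 2π/ω_d = 0.6721 s.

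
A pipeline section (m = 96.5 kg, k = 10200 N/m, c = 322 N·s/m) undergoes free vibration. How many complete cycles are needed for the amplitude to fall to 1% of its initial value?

5 cycles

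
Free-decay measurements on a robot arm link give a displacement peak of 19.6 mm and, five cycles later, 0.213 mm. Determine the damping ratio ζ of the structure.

0.142

Logarithmic decrement δ = (1/n)·ln(x₀/x_n) = (1/5)·ln(19.6/0.213) = (1/5)·ln(92.02) = 0.9044.
ζ = δ/√(4π² + δ²) = 0.9044/√(39.48 + 0.818) = 0.9044/6.348 = 0.1425.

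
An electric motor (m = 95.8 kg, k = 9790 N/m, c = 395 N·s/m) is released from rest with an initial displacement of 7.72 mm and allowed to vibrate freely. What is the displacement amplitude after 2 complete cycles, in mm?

ζ = c/(2√(km)) = 395/(2√(9790 × 95.8)) = 395/1937 = 0.2039.
Logarithmic decrement δ = 2πζ/√(1 − ζ²) = 2π × 0.2039/√(1 − 0.0416) = 1.309.
After n cycles, x_n/x₀ = e^(−nδ), so x_2 = 7.72 × e^(−2 × 1.309) = 7.72 × 0.07297 = 0.5633 mm.

0.563 mm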